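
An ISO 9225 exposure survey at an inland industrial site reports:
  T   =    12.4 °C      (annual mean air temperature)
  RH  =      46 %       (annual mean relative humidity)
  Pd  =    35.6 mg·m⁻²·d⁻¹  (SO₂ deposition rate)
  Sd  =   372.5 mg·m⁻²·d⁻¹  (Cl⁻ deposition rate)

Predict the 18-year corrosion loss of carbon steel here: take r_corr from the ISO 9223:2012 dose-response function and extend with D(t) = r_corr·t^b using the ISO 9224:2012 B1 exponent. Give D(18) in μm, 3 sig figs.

carbon steel: f(T) = -0.054·(T−10) [T>10 °C] = -0.1296
  SO₂ term: 1.77·35.6^0.52·exp(0.02·46-0.1296) = 25
  Cl⁻ term: 0.102·372.5^0.62·exp(0.033·46+0.04·12.4) = 30.02
  sum: 25 + 30.02 → r_corr = 55.02 μm/a
Long-term exponent b (ISO 9224 Table 2, B1) = 0.523
  D(18) = 55.02 × 18^0.523 = 55.02 × 4.534 = 249.5 μm

D(18) = 249 μm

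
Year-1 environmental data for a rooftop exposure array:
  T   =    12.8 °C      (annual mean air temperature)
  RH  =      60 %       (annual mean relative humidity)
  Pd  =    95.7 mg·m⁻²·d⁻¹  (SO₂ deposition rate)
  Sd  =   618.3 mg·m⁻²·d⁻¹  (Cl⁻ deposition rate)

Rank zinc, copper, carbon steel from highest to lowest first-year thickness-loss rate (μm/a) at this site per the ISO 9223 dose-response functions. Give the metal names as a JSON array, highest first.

["carbon steel", "zinc", "copper"]

zinc: f(T) = -0.071·(T−10) [T>10 °C] = -0.1988
  sulphur-dioxide contribution → 1.243 μm/a
  chloride contribution → 3.273 μm/a
  total first-year rate 4.516 μm/a
copper: T>10 °C ⇒ hinge -0.080·(12.8−10) = -0.2240
  sulphur-dioxide contribution → 0.478 μm/a
  chloride contribution → 0.9437 μm/a
  total first-year rate 1.422 μm/a
carbon steel: temperature factor f = -0.054·(2.8) = -0.1512
  sulphur-dioxide contribution → 54.14 μm/a
  chloride contribution → 66.28 μm/a
  total first-year rate 120.4 μm/a
Ordering by μm/a: carbon steel (120) > zinc (4.52) > copper (1.42)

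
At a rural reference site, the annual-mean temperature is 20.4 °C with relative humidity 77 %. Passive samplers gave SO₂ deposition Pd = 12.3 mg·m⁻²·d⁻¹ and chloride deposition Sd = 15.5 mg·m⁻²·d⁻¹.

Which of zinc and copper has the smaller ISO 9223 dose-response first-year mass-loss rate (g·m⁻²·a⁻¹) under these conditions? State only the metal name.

zinc

zinc: T>10 °C ⇒ hinge -0.071·(20.4−10) = -0.7384
  Pd branch = 0.0129·Pd^0.44·e^(0.046·RH+f) = 0.6423 μm/a
  Cl⁻ term: 0.0175·15.5^0.57·exp(0.008·77+0.085·20.4) = 0.8752
  sum: 0.6423 + 0.8752 → r_corr = 1.518 μm/a
  mass loss = 1.518 μm/a × 7.14 g/cm³ = 10.84 g·m⁻²·a⁻¹
copper: temperature factor f = -0.080·(10.4) = -0.8320
  SO₂ term: 0.0053·12.3^0.26·exp(0.059·77-0.8320) = 0.4162
  Sd branch = 0.01025·Sd^0.27·e^(0.036·RH+0.049·T) = 0.9335 μm/a
  sum: 0.4162 + 0.9335 → r_corr = 1.35 μm/a
  mass loss = 1.35 μm/a × 8.96 g/cm³ = 12.09 g·m⁻²·a⁻¹
Ordering by g·m⁻²·a⁻¹: copper (12.1) > zinc (10.8)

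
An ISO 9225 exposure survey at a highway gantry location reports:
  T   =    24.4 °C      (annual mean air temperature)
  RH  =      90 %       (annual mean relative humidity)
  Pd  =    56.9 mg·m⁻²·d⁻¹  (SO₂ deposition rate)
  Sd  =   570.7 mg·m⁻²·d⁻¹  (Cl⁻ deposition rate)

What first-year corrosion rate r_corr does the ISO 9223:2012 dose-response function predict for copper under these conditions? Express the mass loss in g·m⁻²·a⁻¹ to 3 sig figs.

r_corr = 51.7 g·m⁻²·a⁻¹

copper: temperature factor f = -0.080·(14.4) = -1.1520
  SO₂ term: 0.0053·56.9^0.26·exp(0.059·90-1.1520) = 0.9692
  Cl⁻ term: 0.01025·570.7^0.27·exp(0.036·90+0.049·24.4) = 4.801
  sum: 0.9692 + 4.801 → r_corr = 5.77 μm/a
Convert to mass loss: 5.77 μm/a × 8.96 g/cm³ = 51.7 g·m⁻²·a⁻¹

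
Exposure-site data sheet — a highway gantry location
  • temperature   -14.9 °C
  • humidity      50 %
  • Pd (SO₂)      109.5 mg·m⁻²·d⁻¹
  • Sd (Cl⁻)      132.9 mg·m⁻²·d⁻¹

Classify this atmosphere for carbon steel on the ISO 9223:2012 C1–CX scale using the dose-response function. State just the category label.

C2

carbon steel: f(T) = +0.150·(T−10) [T≤10 °C] = -3.7350
  Pd branch = 1.77·Pd^0.52·e^(0.02·RH+f) = 1.32 μm/a
  Cl⁻ term: 0.102·132.9^0.62·exp(0.033·50+0.04·-14.9) = 6.066
  r_corr = 1.32 + 6.066 = 7.387 μm/a
ISO 9223 Table 2 (carbon steel): 1.3 < 7.39 ≤ 25 μm/a ⇒ C2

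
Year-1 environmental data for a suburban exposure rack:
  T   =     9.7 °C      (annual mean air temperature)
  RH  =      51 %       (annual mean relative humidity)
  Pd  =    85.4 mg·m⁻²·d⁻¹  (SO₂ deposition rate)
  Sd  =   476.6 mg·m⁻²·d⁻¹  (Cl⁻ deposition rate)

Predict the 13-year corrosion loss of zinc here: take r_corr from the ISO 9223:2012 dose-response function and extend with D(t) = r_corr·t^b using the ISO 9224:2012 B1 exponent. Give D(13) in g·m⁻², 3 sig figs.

zinc: f(T) = +0.038·(T−10) [T≤10 °C] = -0.0114
  Pd branch = 0.0129·Pd^0.44·e^(0.046·RH+f) = 0.9426 μm/a
  Sd branch = 0.0175·Sd^0.57·e^(0.008·RH+0.085·T) = 2.018 μm/a
  r_corr = 0.9426 + 2.018 = 2.96 μm/a
Power-law: D(13) = r_corr · 13^0.813
  D(13) = 2.96 × 13^0.813 = 2.96 × 8.047 = 23.82 μm
  Mass loss = 23.82 μm × 7.14 g/cm³ = 170.1 g·m⁻²

D(13) = 170 g·m⁻²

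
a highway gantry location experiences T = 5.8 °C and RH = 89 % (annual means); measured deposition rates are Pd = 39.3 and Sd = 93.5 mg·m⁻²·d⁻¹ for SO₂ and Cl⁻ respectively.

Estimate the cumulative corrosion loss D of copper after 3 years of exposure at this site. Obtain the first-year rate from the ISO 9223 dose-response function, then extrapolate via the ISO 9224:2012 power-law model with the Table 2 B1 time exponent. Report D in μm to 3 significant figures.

copper: f(T) = +0.126·(T−10) [T≤10 °C] = -0.5292
  sulphur-dioxide contribution → 1.547 μm/a
  chloride contribution → 1.142 μm/a
  total first-year rate 2.689 μm/a
Long-term exponent b (ISO 9224 Table 2, B1) = 0.667
  D(3) = 2.689 × 3^0.667 = 2.689 × 2.081 = 5.596 μm

D(3) = 5.60 μm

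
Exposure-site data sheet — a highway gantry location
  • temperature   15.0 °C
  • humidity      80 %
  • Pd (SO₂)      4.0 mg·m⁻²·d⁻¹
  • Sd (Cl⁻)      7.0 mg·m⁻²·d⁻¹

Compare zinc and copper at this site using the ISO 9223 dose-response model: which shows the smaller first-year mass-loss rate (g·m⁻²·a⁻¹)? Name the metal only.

zinc: T>10 °C ⇒ hinge -0.071·(15.0−10) = -0.3550
  Pd branch = 0.0129·Pd^0.44·e^(0.046·RH+f) = 0.66 μm/a
  Sd branch = 0.0175·Sd^0.57·e^(0.008·RH+0.085·T) = 0.3601 μm/a
  sum: 0.66 + 0.3601 → r_corr = 1.02 μm/a
  mass loss = 1.02 μm/a × 7.14 g/cm³ = 7.283 g·m⁻²·a⁻¹
copper: f(T) = -0.080·(T−10) [T>10 °C] = -0.4000
  SO₂ term: 0.0053·4.0^0.26·exp(0.059·80-0.4000) = 0.5714
  Cl⁻ term: 0.01025·7.0^0.27·exp(0.036·80+0.049·15.0) = 0.644
  r_corr = 0.5714 + 0.644 = 1.215 μm/a
  mass loss = 1.215 μm/a × 8.96 g/cm³ = 10.89 g·m⁻²·a⁻¹
Ordering by g·m⁻²·a⁻¹: copper (10.9) > zinc (7.28)

zinc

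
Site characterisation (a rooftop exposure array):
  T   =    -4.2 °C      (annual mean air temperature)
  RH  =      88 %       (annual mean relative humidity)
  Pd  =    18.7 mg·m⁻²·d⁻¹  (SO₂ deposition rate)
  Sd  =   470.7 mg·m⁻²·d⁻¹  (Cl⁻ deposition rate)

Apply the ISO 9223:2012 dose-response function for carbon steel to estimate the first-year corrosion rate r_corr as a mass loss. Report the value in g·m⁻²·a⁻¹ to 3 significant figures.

carbon steel: f(T) = +0.150·(T−10) [T≤10 °C] = -2.1300
  Pd branch = 1.77·Pd^0.52·e^(0.02·RH+f) = 5.606 μm/a
  Sd branch = 0.102·Sd^0.62·e^(0.033·RH+0.04·T) = 71.44 μm/a
  r_corr = 5.606 + 71.44 = 77.04 μm/a
Convert to mass loss: 77.04 μm/a × 7.85 g/cm³ = 604.8 g·m⁻²·a⁻¹

r_corr = 605 g·m⁻²·a⁻¹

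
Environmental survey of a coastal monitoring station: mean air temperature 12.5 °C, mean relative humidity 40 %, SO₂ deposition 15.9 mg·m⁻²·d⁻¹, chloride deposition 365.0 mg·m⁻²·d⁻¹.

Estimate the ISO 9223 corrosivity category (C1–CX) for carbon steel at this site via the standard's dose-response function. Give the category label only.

carbon steel: temperature factor f = -0.054·(2.5) = -0.1350
  sulphur-dioxide contribution → 14.5 μm/a
  chloride contribution → 24.41 μm/a
  total first-year rate 38.92 μm/a
38.9 μm/a falls in (25, 50] for carbon steel → category C3

C3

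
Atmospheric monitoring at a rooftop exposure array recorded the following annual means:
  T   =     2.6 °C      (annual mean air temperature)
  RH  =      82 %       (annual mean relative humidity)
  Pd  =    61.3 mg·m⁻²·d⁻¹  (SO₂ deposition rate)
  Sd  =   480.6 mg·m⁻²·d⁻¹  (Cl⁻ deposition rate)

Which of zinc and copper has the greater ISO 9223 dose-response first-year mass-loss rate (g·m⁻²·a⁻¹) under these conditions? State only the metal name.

zinc: T≤10 °C ⇒ hinge +0.038·(2.6−10) = -0.2812
  Pd branch = 0.0129·Pd^0.44·e^(0.046·RH+f) = 2.589 μm/a
  Sd branch = 0.0175·Sd^0.57·e^(0.008·RH+0.085·T) = 1.421 μm/a
  r_corr = 2.589 + 1.421 = 4.01 μm/a
  mass loss = 4.01 μm/a × 7.14 g/cm³ = 28.63 g·m⁻²·a⁻¹
copper: f(T) = +0.126·(T−10) [T≤10 °C] = -0.9324
  SO₂ term: 0.0053·61.3^0.26·exp(0.059·82-0.9324) = 0.7677
  Cl⁻ term: 0.01025·480.6^0.27·exp(0.036·82+0.049·2.6) = 1.181
  r_corr = 0.7677 + 1.181 = 1.948 μm/a
  mass loss = 1.948 μm/a × 8.96 g/cm³ = 17.46 g·m⁻²·a⁻¹
Ordering by g·m⁻²·a⁻¹: zinc (28.6) > copper (17.5)

zinc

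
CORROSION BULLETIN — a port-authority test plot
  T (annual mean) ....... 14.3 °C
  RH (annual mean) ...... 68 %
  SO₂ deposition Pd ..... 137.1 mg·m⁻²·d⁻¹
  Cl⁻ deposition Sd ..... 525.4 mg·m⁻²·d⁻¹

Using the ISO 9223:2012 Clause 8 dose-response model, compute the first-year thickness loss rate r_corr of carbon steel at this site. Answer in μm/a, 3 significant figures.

carbon steel: f(T) = -0.054·(T−10) [T>10 °C] = -0.2322
  Pd branch = 1.77·Pd^0.52·e^(0.02·RH+f) = 70.64 μm/a
  Sd branch = 0.102·Sd^0.62·e^(0.033·RH+0.04·T) = 82.85 μm/a
  r_corr = 70.64 + 82.85 = 153.5 μm/a

r_corr = 153 μm/a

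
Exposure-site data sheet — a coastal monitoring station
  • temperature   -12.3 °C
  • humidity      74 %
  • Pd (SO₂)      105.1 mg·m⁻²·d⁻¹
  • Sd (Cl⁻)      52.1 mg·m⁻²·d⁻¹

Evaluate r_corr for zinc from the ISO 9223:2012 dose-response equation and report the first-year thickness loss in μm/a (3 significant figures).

zinc: f(T) = +0.038·(T−10) [T≤10 °C] = -0.8474
  sulphur-dioxide contribution → 1.289 μm/a
  chloride contribution → 0.1058 μm/a
  ⇒ r_corr(zinc) = 1.395 μm/a

r_corr = 1.40 μm/a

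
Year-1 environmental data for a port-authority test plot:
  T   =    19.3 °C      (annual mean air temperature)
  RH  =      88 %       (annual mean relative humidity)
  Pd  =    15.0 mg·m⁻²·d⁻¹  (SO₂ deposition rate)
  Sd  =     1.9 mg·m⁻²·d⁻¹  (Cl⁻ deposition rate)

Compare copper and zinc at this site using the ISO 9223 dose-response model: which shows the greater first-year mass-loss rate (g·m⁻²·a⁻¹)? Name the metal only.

copper

copper: f(T) = -0.080·(T−10) [T>10 °C] = -0.7440
  SO₂ term: 0.0053·15.0^0.26·exp(0.059·88-0.7440) = 0.9158
  Cl⁻ term: 0.01025·1.9^0.27·exp(0.036·88+0.049·19.3) = 0.7457
  sum: 0.9158 + 0.7457 → r_corr = 1.661 μm/a
  mass loss = 1.661 μm/a × 8.96 g/cm³ = 14.89 g·m⁻²·a⁻¹
zinc: T>10 °C ⇒ hinge -0.071·(19.3−10) = -0.6603
  Pd branch = 0.0129·Pd^0.44·e^(0.046·RH+f) = 1.257 μm/a
  Cl⁻ term: 0.0175·1.9^0.57·exp(0.008·88+0.085·19.3) = 0.2631
  r_corr = 1.257 + 0.2631 = 1.52 μm/a
  mass loss = 1.52 μm/a × 7.14 g/cm³ = 10.85 g·m⁻²·a⁻¹
Ordering by g·m⁻²·a⁻¹: copper (14.9) > zinc (10.9)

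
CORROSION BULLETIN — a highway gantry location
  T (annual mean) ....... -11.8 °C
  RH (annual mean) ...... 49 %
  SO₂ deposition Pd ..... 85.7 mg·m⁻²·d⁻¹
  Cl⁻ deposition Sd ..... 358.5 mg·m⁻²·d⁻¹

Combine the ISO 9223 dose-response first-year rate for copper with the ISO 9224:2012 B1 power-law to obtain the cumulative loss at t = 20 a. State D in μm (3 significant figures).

D(20) = 1.35 μm

copper: temperature factor f = +0.126·(-21.8) = -2.7468
  SO₂ term: 0.0053·85.7^0.26·exp(0.059·49-2.7468) = 0.01947
  Sd branch = 0.01025·Sd^0.27·e^(0.036·RH+0.049·T) = 0.1642 μm/a
  r_corr = 0.01947 + 0.1642 = 0.1837 μm/a
ISO 9224: D(t) = r_corr · t^b with b = 0.667 (copper, B1)
  D(20) = 0.1837 × 20^0.667 = 0.1837 × 7.375 = 1.355 μm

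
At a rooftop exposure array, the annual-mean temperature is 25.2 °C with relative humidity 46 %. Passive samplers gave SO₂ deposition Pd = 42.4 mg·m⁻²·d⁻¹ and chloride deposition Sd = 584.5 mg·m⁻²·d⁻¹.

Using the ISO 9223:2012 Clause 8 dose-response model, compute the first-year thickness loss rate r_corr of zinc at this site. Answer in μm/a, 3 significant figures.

zinc: temperature factor f = -0.071·(15.2) = -1.0792
  SO₂ term: 0.0129·42.4^0.44·exp(0.046·46-1.0792) = 0.1892
  Cl⁻ term: 0.0175·584.5^0.57·exp(0.008·46+0.085·25.2) = 8.132
  sum: 0.1892 + 8.132 → r_corr = 8.321 μm/a

r_corr = 8.32 μm/a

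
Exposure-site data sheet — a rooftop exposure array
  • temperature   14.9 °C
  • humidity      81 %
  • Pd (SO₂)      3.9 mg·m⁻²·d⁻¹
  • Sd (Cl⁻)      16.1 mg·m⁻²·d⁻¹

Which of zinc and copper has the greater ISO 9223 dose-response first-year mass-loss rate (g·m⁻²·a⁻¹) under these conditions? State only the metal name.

zinc: temperature factor f = -0.071·(4.9) = -0.3479
  Pd branch = 0.0129·Pd^0.44·e^(0.046·RH+f) = 0.6883 μm/a
  Sd branch = 0.0175·Sd^0.57·e^(0.008·RH+0.085·T) = 0.5786 μm/a
  r_corr = 0.6883 + 0.5786 = 1.267 μm/a
  mass loss = 1.267 μm/a × 7.14 g/cm³ = 9.045 g·m⁻²·a⁻¹
copper: temperature factor f = -0.080·(4.9) = -0.3920
  Pd branch = 0.0053·Pd^0.26·e^(0.059·RH+f) = 0.607 μm/a
  Cl⁻ term: 0.01025·16.1^0.27·exp(0.036·81+0.049·14.9) = 0.8319
  r_corr = 0.607 + 0.8319 = 1.439 μm/a
  mass loss = 1.439 μm/a × 8.96 g/cm³ = 12.89 g·m⁻²·a⁻¹
Ordering by g·m⁻²·a⁻¹: copper (12.9) > zinc (9.05)

copper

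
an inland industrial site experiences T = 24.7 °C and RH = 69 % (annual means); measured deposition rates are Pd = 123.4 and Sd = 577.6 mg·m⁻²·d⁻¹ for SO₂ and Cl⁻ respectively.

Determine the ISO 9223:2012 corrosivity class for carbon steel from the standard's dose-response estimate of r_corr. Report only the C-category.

carbon steel: T>10 °C ⇒ hinge -0.054·(24.7−10) = -0.7938
  sulphur-dioxide contribution → 38.91 μm/a
  chloride contribution → 137.7 μm/a
  ⇒ r_corr(carbon steel) = 176.6 μm/a
ISO 9223 Table 2 (carbon steel): 80 < 177 ≤ 200 μm/a ⇒ C5

C5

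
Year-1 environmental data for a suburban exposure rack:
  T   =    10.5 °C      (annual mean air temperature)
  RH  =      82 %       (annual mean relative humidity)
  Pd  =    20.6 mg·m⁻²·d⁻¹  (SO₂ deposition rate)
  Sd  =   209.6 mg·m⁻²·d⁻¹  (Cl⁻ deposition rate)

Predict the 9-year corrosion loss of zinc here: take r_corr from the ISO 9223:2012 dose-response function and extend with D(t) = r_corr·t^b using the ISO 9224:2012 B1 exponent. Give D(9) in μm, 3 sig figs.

zinc: f(T) = -0.071·(T−10) [T>10 °C] = -0.0355
  Pd branch = 0.0129·Pd^0.44·e^(0.046·RH+f) = 2.048 μm/a
  Cl⁻ term: 0.0175·209.6^0.57·exp(0.008·82+0.085·10.5) = 1.733
  r_corr = 2.048 + 1.733 = 3.781 μm/a
ISO 9224: D(t) = r_corr · t^b with b = 0.813 (zinc, B1)
  D(9) = 3.781 × 9^0.813 = 3.781 × 5.968 = 22.56 μm

D(9) = 22.6 μm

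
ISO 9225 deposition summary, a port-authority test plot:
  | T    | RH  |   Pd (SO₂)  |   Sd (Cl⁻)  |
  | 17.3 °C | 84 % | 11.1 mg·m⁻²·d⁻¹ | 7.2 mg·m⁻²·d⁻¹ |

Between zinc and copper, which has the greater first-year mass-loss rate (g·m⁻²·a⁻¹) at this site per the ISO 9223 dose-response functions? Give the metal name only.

zinc: temperature factor f = -0.071·(7.3) = -0.5183
  sulphur-dioxide contribution → 1.056 μm/a
  chloride contribution → 0.4594 μm/a
  ⇒ r_corr(zinc) = 1.515 μm/a
  mass loss = 1.515 μm/a × 7.14 g/cm³ = 10.82 g·m⁻²·a⁻¹
copper: T>10 °C ⇒ hinge -0.080·(17.3−10) = -0.5840
  sulphur-dioxide contribution → 0.7849 μm/a
  chloride contribution → 0.8388 μm/a
  ⇒ r_corr(copper) = 1.624 μm/a
  mass loss = 1.624 μm/a × 8.96 g/cm³ = 14.55 g·m⁻²·a⁻¹
Ordering by g·m⁻²·a⁻¹: copper (14.5) > zinc (10.8)

copper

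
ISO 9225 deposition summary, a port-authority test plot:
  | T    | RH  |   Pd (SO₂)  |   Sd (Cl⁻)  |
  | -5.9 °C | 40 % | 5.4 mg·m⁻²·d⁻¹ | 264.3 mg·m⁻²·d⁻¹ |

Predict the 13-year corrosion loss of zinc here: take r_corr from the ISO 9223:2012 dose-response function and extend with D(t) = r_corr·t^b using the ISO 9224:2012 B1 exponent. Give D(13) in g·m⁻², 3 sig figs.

zinc: temperature factor f = +0.038·(-15.9) = -0.6042
  sulphur-dioxide contribution → 0.09323 μm/a
  chloride contribution → 0.3506 μm/a
  ⇒ r_corr(zinc) = 0.4438 μm/a
Power-law: D(13) = r_corr · 13^0.813
  D(13) = 0.4438 × 13^0.813 = 0.4438 × 8.047 = 3.571 μm
  Mass loss = 3.571 μm × 7.14 g/cm³ = 25.5 g·m⁻²

D(13) = 25.5 g·m⁻²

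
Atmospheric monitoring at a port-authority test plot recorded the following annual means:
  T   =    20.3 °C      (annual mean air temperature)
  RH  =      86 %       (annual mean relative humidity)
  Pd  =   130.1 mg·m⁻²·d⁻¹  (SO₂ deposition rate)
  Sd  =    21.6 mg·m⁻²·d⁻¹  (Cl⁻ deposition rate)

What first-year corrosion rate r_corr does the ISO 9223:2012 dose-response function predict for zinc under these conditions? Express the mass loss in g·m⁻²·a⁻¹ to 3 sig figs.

r_corr = 27.8 g·m⁻²·a⁻¹

zinc: T>10 °C ⇒ hinge -0.071·(20.3−10) = -0.7313
  Pd branch = 0.0129·Pd^0.44·e^(0.046·RH+f) = 2.763 μm/a
  Sd branch = 0.0175·Sd^0.57·e^(0.008·RH+0.085·T) = 1.127 μm/a
  sum: 2.763 + 1.127 → r_corr = 3.89 μm/a
Convert to mass loss: 3.89 μm/a × 7.14 g/cm³ = 27.77 g·m⁻²·a⁻¹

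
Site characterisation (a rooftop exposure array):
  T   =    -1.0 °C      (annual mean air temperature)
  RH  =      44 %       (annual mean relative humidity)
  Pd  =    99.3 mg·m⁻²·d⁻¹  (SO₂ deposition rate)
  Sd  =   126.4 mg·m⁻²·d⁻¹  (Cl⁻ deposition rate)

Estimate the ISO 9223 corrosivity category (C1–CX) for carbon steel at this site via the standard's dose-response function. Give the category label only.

C2

carbon steel: temperature factor f = +0.150·(-11.0) = -1.6500
  SO₂ term: 1.77·99.3^0.52·exp(0.02·44-1.6500) = 8.953
  Cl⁻ term: 0.102·126.4^0.62·exp(0.033·44+0.04·-1.0) = 8.412
  sum: 8.953 + 8.412 → r_corr = 17.37 μm/a
17.4 μm/a falls in (1.3, 25] for carbon steel → category C2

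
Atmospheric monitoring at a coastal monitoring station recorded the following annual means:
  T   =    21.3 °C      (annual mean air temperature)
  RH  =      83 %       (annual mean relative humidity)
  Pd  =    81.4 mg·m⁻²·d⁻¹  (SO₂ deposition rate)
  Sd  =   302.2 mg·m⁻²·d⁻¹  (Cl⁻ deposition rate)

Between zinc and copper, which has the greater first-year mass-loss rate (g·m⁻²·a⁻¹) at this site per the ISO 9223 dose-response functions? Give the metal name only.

zinc

zinc: temperature factor f = -0.071·(11.3) = -0.8023
  sulphur-dioxide contribution → 1.824 μm/a
  chloride contribution → 5.388 μm/a
  total first-year rate 7.212 μm/a
  mass loss = 7.212 μm/a × 7.14 g/cm³ = 51.5 g·m⁻²·a⁻¹
copper: temperature factor f = -0.080·(11.3) = -0.9040
  sulphur-dioxide contribution → 0.9019 μm/a
  chloride contribution → 2.7 μm/a
  ⇒ r_corr(copper) = 3.602 μm/a
  mass loss = 3.602 μm/a × 8.96 g/cm³ = 32.27 g·m⁻²·a⁻¹
Ordering by g·m⁻²·a⁻¹: zinc (51.5) > copper (32.3)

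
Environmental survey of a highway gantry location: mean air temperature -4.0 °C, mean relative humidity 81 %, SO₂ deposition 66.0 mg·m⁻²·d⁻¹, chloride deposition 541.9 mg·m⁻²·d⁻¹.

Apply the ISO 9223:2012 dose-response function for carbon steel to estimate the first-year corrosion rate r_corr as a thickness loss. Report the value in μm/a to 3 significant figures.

r_corr = 72.1 μm/a

carbon steel: f(T) = +0.150·(T−10) [T≤10 °C] = -2.1000
  Pd branch = 1.77·Pd^0.52·e^(0.02·RH+f) = 9.676 μm/a
  Cl⁻ term: 0.102·541.9^0.62·exp(0.033·81+0.04·-4.0) = 62.38
  sum: 9.676 + 62.38 → r_corr = 72.05 μm/a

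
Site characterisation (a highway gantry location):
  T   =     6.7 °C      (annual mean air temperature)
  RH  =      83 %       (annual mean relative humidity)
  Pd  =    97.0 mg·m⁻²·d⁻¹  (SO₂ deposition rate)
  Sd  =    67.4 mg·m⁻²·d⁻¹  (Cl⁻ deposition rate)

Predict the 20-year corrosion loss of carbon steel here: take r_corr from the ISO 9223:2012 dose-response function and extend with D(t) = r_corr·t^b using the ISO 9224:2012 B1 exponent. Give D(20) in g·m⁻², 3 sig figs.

D(20) = 3.36e+03 g·m⁻²

carbon steel: temperature factor f = +0.150·(-3.3) = -0.4950
  sulphur-dioxide contribution → 61.24 μm/a
  chloride contribution → 28.07 μm/a
  total first-year rate 89.32 μm/a
ISO 9224: D(t) = r_corr · t^b with b = 0.523 (carbon steel, B1)
  D(20) = 89.32 × 20^0.523 = 89.32 × 4.791 = 427.9 μm
  Mass loss = 427.9 μm × 7.85 g/cm³ = 3359 g·m⁻²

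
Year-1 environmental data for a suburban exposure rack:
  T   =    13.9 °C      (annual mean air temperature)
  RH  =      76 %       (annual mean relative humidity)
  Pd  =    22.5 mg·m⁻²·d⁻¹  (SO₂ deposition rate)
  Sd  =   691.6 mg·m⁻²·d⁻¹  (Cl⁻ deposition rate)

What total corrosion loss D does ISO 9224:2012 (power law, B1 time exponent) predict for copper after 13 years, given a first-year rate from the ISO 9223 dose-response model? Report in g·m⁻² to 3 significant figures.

D(13) = 129 g·m⁻²

copper: temperature factor f = -0.080·(3.9) = -0.3120
  sulphur-dioxide contribution → 0.7722 μm/a
  chloride contribution → 1.826 μm/a
  ⇒ r_corr(copper) = 2.598 μm/a
Long-term exponent b (ISO 9224 Table 2, B1) = 0.667
  D(13) = 2.598 × 13^0.667 = 2.598 × 5.534 = 14.38 μm
  Mass loss = 14.38 μm × 8.96 g/cm³ = 128.8 g·m⁻²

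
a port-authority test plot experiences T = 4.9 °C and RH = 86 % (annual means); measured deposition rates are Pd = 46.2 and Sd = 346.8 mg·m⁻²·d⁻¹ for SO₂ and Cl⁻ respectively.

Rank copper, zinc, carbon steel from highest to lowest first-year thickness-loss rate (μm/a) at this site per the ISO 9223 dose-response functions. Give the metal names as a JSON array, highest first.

copper: temperature factor f = +0.126·(-5.1) = -0.6426
  Pd branch = 0.0053·Pd^0.26·e^(0.059·RH+f) = 1.207 μm/a
  Cl⁻ term: 0.01025·346.8^0.27·exp(0.036·86+0.049·4.9) = 1.398
  sum: 1.207 + 1.398 → r_corr = 2.604 μm/a
zinc: T≤10 °C ⇒ hinge +0.038·(4.9−10) = -0.1938
  SO₂ term: 0.0129·46.2^0.44·exp(0.046·86-0.1938) = 2.999
  Cl⁻ term: 0.0175·346.8^0.57·exp(0.008·86+0.085·4.9) = 1.481
  sum: 2.999 + 1.481 → r_corr = 4.48 μm/a
carbon steel: temperature factor f = +0.150·(-5.1) = -0.7650
  Pd branch = 1.77·Pd^0.52·e^(0.02·RH+f) = 33.76 μm/a
  Cl⁻ term: 0.102·346.8^0.62·exp(0.033·86+0.04·4.9) = 79.63
  r_corr = 33.76 + 79.63 = 113.4 μm/a
Ordering by μm/a: carbon steel (113) > zinc (4.48) > copper (2.6)

["carbon steel", "zinc", "copper"]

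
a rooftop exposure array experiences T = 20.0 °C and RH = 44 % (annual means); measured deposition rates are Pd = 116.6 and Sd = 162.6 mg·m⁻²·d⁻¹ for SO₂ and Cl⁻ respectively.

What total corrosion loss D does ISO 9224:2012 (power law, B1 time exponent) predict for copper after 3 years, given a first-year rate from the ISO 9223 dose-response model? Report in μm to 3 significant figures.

D(3) = 1.32 μm

copper: T>10 °C ⇒ hinge -0.080·(20.0−10) = -0.8000
  sulphur-dioxide contribution → 0.1101 μm/a
  chloride contribution → 0.5263 μm/a
  total first-year rate 0.6364 μm/a
Power-law: D(3) = r_corr · 3^0.667
  D(3) = 0.6364 × 3^0.667 = 0.6364 × 2.081 = 1.324 μm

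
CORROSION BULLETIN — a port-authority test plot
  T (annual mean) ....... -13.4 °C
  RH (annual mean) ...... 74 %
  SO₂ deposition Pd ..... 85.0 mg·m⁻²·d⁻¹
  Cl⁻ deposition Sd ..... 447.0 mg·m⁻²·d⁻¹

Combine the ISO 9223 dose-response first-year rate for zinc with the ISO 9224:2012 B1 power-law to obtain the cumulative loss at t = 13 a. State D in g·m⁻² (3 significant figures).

D(13) = 83.6 g·m⁻²

zinc: temperature factor f = +0.038·(-23.4) = -0.8892
  SO₂ term: 0.0129·85.0^0.44·exp(0.046·74-0.8892) = 1.126
  Cl⁻ term: 0.0175·447.0^0.57·exp(0.008·74+0.085·-13.4) = 0.3282
  r_corr = 1.126 + 0.3282 = 1.455 μm/a
ISO 9224: D(t) = r_corr · t^b with b = 0.813 (zinc, B1)
  D(13) = 1.455 × 13^0.813 = 1.455 × 8.047 = 11.71 μm
  Mass loss = 11.71 μm × 7.14 g/cm³ = 83.58 g·m⁻²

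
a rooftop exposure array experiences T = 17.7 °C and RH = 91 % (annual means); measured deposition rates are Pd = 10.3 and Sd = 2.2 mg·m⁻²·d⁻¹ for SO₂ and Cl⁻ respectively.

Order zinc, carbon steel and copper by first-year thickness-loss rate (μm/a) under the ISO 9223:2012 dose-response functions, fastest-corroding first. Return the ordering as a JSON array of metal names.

["carbon steel", "copper", "zinc"]

zinc: temperature factor f = -0.071·(7.7) = -0.5467
  SO₂ term: 0.0129·10.3^0.44·exp(0.046·91-0.5467) = 1.37
  Sd branch = 0.0175·Sd^0.57·e^(0.008·RH+0.085·T) = 0.2557 μm/a
  sum: 1.37 + 0.2557 → r_corr = 1.626 μm/a
carbon steel: T>10 °C ⇒ hinge -0.054·(17.7−10) = -0.4158
  SO₂ term: 1.77·10.3^0.52·exp(0.02·91-0.4158) = 24.24
  Cl⁻ term: 0.102·2.2^0.62·exp(0.033·91+0.04·17.7) = 6.801
  sum: 24.24 + 6.801 → r_corr = 31.04 μm/a
copper: f(T) = -0.080·(T−10) [T>10 °C] = -0.6160
  SO₂ term: 0.0053·10.3^0.26·exp(0.059·91-0.6160) = 1.127
  Cl⁻ term: 0.01025·2.2^0.27·exp(0.036·91+0.049·17.7) = 0.7991
  r_corr = 1.127 + 0.7991 = 1.926 μm/a
Ordering by μm/a: carbon steel (31) > copper (1.93) > zinc (1.63)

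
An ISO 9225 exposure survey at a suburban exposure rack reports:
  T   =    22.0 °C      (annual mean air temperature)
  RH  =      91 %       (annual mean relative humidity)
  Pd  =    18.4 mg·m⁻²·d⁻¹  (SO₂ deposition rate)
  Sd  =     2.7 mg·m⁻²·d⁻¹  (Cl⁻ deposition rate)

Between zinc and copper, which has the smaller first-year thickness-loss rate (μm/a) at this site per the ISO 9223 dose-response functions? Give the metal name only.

zinc: temperature factor f = -0.071·(12.0) = -0.8520
  Pd branch = 0.0129·Pd^0.44·e^(0.046·RH+f) = 1.303 μm/a
  Cl⁻ term: 0.0175·2.7^0.57·exp(0.008·91+0.085·22.0) = 0.4142
  sum: 1.303 + 0.4142 → r_corr = 1.718 μm/a
copper: f(T) = -0.080·(T−10) [T>10 °C] = -0.9600
  Pd branch = 0.0053·Pd^0.26·e^(0.059·RH+f) = 0.9288 μm/a
  Sd branch = 0.01025·Sd^0.27·e^(0.036·RH+0.049·T) = 1.043 μm/a
  sum: 0.9288 + 1.043 → r_corr = 1.971 μm/a
Ordering by μm/a: copper (1.97) > zinc (1.72)

zinc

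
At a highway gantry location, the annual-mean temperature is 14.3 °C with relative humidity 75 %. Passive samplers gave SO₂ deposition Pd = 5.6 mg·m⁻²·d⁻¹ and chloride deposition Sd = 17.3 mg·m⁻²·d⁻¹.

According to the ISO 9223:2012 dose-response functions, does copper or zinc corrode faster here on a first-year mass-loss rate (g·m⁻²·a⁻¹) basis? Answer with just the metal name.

copper

copper: f(T) = -0.080·(T−10) [T>10 °C] = -0.3440
  Pd branch = 0.0053·Pd^0.26·e^(0.059·RH+f) = 0.4911 μm/a
  Cl⁻ term: 0.01025·17.3^0.27·exp(0.036·75+0.049·14.3) = 0.6636
  sum: 0.4911 + 0.6636 → r_corr = 1.155 μm/a
  mass loss = 1.155 μm/a × 8.96 g/cm³ = 10.35 g·m⁻²·a⁻¹
zinc: temperature factor f = -0.071·(4.3) = -0.3053
  Pd branch = 0.0129·Pd^0.44·e^(0.046·RH+f) = 0.639 μm/a
  Cl⁻ term: 0.0175·17.3^0.57·exp(0.008·75+0.085·14.3) = 0.546
  sum: 0.639 + 0.546 → r_corr = 1.185 μm/a
  mass loss = 1.185 μm/a × 7.14 g/cm³ = 8.461 g·m⁻²·a⁻¹
Ordering by g·m⁻²·a⁻¹: copper (10.3) > zinc (8.46)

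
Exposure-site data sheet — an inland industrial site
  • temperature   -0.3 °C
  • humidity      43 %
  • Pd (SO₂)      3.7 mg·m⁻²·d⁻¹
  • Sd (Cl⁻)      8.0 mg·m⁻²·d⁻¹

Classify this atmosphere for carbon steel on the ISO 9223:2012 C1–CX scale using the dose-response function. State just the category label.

carbon steel: temperature factor f = +0.150·(-10.3) = -1.5450
  Pd branch = 1.77·Pd^0.52·e^(0.02·RH+f) = 1.762 μm/a
  Cl⁻ term: 0.102·8.0^0.62·exp(0.033·43+0.04·-0.3) = 1.512
  r_corr = 1.762 + 1.512 = 3.274 μm/a
ISO 9223 Table 2 (carbon steel): 1.3 < 3.27 ≤ 25 μm/a ⇒ C2

C2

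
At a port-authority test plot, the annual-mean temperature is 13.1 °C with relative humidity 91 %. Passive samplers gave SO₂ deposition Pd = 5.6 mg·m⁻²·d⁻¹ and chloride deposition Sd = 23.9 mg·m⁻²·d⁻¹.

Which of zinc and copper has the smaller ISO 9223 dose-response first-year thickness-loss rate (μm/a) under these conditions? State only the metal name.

zinc: T>10 °C ⇒ hinge -0.071·(13.1−10) = -0.2201
  SO₂ term: 0.0129·5.6^0.44·exp(0.046·91-0.2201) = 1.453
  Sd branch = 0.0175·Sd^0.57·e^(0.008·RH+0.085·T) = 0.6737 μm/a
  sum: 1.453 + 0.6737 → r_corr = 2.126 μm/a
copper: temperature factor f = -0.080·(3.1) = -0.2480
  Pd branch = 0.0053·Pd^0.26·e^(0.059·RH+f) = 1.389 μm/a
  Sd branch = 0.01025·Sd^0.27·e^(0.036·RH+0.049·T) = 1.215 μm/a
  sum: 1.389 + 1.215 → r_corr = 2.604 μm/a
Ordering by μm/a: copper (2.6) > zinc (2.13)

zinc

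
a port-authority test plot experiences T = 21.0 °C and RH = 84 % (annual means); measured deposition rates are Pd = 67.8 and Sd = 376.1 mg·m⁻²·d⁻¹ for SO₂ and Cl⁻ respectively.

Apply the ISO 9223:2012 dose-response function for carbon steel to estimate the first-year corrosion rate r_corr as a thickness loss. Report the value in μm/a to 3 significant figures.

r_corr = 196 μm/a

carbon steel: f(T) = -0.054·(T−10) [T>10 °C] = -0.5940
  SO₂ term: 1.77·67.8^0.52·exp(0.02·84-0.5940) = 46.97
  Sd branch = 0.102·Sd^0.62·e^(0.033·RH+0.04·T) = 149.3 μm/a
  sum: 46.97 + 149.3 → r_corr = 196.2 μm/a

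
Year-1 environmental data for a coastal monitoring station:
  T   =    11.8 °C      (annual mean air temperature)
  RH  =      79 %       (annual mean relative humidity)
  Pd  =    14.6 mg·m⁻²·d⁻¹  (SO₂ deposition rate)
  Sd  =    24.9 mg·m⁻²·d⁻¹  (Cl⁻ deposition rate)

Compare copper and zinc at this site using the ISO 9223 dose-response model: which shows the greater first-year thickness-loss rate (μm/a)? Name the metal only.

zinc

copper: f(T) = -0.080·(T−10) [T>10 °C] = -0.1440
  SO₂ term: 0.0053·14.6^0.26·exp(0.059·79-0.1440) = 0.9744
  Cl⁻ term: 0.01025·24.9^0.27·exp(0.036·79+0.049·11.8) = 0.7481
  sum: 0.9744 + 0.7481 → r_corr = 1.722 μm/a
zinc: f(T) = -0.071·(T−10) [T>10 °C] = -0.1278
  Pd branch = 0.0129·Pd^0.44·e^(0.046·RH+f) = 1.398 μm/a
  Sd branch = 0.0175·Sd^0.57·e^(0.008·RH+0.085·T) = 0.561 μm/a
  sum: 1.398 + 0.561 → r_corr = 1.959 μm/a
Ordering by μm/a: zinc (1.96) > copper (1.72)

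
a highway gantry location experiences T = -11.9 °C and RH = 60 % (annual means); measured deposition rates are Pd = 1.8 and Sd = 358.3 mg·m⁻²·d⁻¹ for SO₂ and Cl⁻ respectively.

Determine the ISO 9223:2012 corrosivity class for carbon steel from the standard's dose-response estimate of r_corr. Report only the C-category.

C2

carbon steel: temperature factor f = +0.150·(-21.9) = -3.2850
  sulphur-dioxide contribution → 0.2987 μm/a
  chloride contribution → 17.6 μm/a
  total first-year rate 17.89 μm/a
Category bounds: 1.3…25 μm/a bracket r_corr ⇒ C2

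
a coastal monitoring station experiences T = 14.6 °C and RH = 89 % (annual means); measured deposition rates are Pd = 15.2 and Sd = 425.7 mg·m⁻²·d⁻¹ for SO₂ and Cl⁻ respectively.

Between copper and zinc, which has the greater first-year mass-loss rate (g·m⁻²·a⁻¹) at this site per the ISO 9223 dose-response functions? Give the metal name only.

copper: f(T) = -0.080·(T−10) [T>10 °C] = -0.3680
  sulphur-dioxide contribution → 1.42 μm/a
  chloride contribution → 2.647 μm/a
  total first-year rate 4.067 μm/a
  mass loss = 4.067 μm/a × 8.96 g/cm³ = 36.44 g·m⁻²·a⁻¹
zinc: T>10 °C ⇒ hinge -0.071·(14.6−10) = -0.3266
  sulphur-dioxide contribution → 1.848 μm/a
  chloride contribution → 3.889 μm/a
  ⇒ r_corr(zinc) = 5.737 μm/a
  mass loss = 5.737 μm/a × 7.14 g/cm³ = 40.96 g·m⁻²·a⁻¹
Ordering by g·m⁻²·a⁻¹: zinc (41) > copper (36.4)

zinc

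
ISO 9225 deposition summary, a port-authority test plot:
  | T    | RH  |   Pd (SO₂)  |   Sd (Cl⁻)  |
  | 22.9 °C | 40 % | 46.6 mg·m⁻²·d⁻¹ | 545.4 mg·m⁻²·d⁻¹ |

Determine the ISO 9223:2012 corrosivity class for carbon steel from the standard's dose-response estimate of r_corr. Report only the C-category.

C4

carbon steel: T>10 °C ⇒ hinge -0.054·(22.9−10) = -0.6966
  SO₂ term: 1.77·46.6^0.52·exp(0.02·40-0.6966) = 14.47
  Cl⁻ term: 0.102·545.4^0.62·exp(0.033·40+0.04·22.9) = 47.47
  sum: 14.47 + 47.47 → r_corr = 61.94 μm/a
ISO 9223 Table 2 (carbon steel): 50 < 61.9 ≤ 80 μm/a ⇒ C4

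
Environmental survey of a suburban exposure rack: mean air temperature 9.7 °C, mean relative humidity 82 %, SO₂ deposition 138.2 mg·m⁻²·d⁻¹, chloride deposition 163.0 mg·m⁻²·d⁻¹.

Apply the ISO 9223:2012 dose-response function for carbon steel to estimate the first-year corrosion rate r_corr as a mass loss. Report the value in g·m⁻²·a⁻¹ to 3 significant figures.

r_corr = 1.30e+03 g·m⁻²·a⁻¹

carbon steel: f(T) = +0.150·(T−10) [T≤10 °C] = -0.0450
  sulphur-dioxide contribution → 113.2 μm/a
  chloride contribution → 52.95 μm/a
  ⇒ r_corr(carbon steel) = 166.1 μm/a
Convert to mass loss: 166.1 μm/a × 7.85 g/cm³ = 1304 g·m⁻²·a⁻¹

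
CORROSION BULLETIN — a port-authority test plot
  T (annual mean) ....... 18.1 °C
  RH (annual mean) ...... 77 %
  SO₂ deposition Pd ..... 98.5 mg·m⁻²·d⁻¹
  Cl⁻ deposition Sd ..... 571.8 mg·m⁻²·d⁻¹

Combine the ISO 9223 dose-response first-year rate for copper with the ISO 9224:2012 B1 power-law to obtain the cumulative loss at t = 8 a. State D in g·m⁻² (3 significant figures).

D(8) = 110 g·m⁻²

copper: temperature factor f = -0.080·(8.1) = -0.6480
  Pd branch = 0.0053·Pd^0.26·e^(0.059·RH+f) = 0.8593 μm/a
  Cl⁻ term: 0.01025·571.8^0.27·exp(0.036·77+0.049·18.1) = 2.209
  sum: 0.8593 + 2.209 → r_corr = 3.068 μm/a
Power-law: D(8) = r_corr · 8^0.667
  D(8) = 3.068 × 8^0.667 = 3.068 × 4.003 = 12.28 μm
  Mass loss = 12.28 μm × 8.96 g/cm³ = 110 g·m⁻²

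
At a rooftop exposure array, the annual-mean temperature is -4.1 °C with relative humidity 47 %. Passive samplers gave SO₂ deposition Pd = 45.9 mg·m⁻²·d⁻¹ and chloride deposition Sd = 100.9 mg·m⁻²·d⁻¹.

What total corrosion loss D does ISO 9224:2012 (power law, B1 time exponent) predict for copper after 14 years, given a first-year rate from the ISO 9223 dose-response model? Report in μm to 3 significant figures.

D(14) = 1.15 μm

copper: T≤10 °C ⇒ hinge +0.126·(-4.1−10) = -1.7766
  Pd branch = 0.0053·Pd^0.26·e^(0.059·RH+f) = 0.03882 μm/a
  Sd branch = 0.01025·Sd^0.27·e^(0.036·RH+0.049·T) = 0.1583 μm/a
  r_corr = 0.03882 + 0.1583 = 0.1971 μm/a
ISO 9224: D(t) = r_corr · t^b with b = 0.667 (copper, B1)
  D(14) = 0.1971 × 14^0.667 = 0.1971 × 5.814 = 1.146 μm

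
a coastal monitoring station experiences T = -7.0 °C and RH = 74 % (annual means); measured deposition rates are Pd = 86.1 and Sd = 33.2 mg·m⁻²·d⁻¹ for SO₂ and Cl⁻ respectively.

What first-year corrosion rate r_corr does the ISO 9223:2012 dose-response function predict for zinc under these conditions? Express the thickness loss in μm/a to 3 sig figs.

zinc: temperature factor f = +0.038·(-17.0) = -0.6460
  Pd branch = 0.0129·Pd^0.44·e^(0.046·RH+f) = 1.445 μm/a
  Sd branch = 0.0175·Sd^0.57·e^(0.008·RH+0.085·T) = 0.1285 μm/a
  sum: 1.445 + 0.1285 → r_corr = 1.573 μm/a

r_corr = 1.57 μm/a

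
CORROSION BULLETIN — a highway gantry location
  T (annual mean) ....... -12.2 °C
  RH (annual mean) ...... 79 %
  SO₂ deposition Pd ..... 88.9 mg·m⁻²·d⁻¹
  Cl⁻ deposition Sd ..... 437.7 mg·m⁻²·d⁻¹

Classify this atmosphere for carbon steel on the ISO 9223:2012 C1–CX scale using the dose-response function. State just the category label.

carbon steel: T≤10 °C ⇒ hinge +0.150·(-12.2−10) = -3.3300
  sulphur-dioxide contribution → 3.172 μm/a
  chloride contribution → 36.85 μm/a
  total first-year rate 40.02 μm/a
40 μm/a falls in (25, 50] for carbon steel → category C3

C3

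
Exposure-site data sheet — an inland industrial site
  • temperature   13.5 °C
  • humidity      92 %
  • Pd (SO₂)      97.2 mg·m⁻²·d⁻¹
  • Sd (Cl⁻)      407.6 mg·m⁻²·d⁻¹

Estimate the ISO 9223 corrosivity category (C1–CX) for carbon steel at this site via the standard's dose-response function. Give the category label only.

CX

carbon steel: f(T) = -0.054·(T−10) [T>10 °C] = -0.1890
  Pd branch = 1.77·Pd^0.52·e^(0.02·RH+f) = 99.67 μm/a
  Sd branch = 0.102·Sd^0.62·e^(0.033·RH+0.04·T) = 151.4 μm/a
  sum: 99.67 + 151.4 → r_corr = 251 μm/a
Category bounds: 200…700 μm/a bracket r_corr ⇒ CX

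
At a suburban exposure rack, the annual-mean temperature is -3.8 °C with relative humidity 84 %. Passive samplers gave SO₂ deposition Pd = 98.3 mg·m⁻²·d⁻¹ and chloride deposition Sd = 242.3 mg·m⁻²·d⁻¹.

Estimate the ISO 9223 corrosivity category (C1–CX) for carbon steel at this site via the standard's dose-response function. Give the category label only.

carbon steel: temperature factor f = +0.150·(-13.8) = -2.0700
  Pd branch = 1.77·Pd^0.52·e^(0.02·RH+f) = 13.02 μm/a
  Cl⁻ term: 0.102·242.3^0.62·exp(0.033·84+0.04·-3.8) = 42.15
  r_corr = 13.02 + 42.15 = 55.17 μm/a
ISO 9223 Table 2 (carbon steel): 50 < 55.2 ≤ 80 μm/a ⇒ C4

C4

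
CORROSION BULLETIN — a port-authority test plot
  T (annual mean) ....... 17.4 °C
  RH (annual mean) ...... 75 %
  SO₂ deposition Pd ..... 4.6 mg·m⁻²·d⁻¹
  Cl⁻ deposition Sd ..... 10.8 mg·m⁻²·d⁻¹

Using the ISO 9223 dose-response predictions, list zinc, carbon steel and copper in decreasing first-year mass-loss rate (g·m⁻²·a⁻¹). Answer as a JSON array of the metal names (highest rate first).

zinc: f(T) = -0.071·(T−10) [T>10 °C] = -0.5254
  SO₂ term: 0.0129·4.6^0.44·exp(0.046·75-0.5254) = 0.4703
  Cl⁻ term: 0.0175·10.8^0.57·exp(0.008·75+0.085·17.4) = 0.5432
  sum: 0.4703 + 0.5432 → r_corr = 1.013 μm/a
  mass loss = 1.013 μm/a × 7.14 g/cm³ = 7.236 g·m⁻²·a⁻¹
carbon steel: T>10 °C ⇒ hinge -0.054·(17.4−10) = -0.3996
  Pd branch = 1.77·Pd^0.52·e^(0.02·RH+f) = 11.76 μm/a
  Cl⁻ term: 0.102·10.8^0.62·exp(0.033·75+0.04·17.4) = 10.63
  r_corr = 11.76 + 10.63 = 22.39 μm/a
  mass loss = 22.39 μm/a × 7.85 g/cm³ = 175.8 g·m⁻²·a⁻¹
copper: T>10 °C ⇒ hinge -0.080·(17.4−10) = -0.5920
  Pd branch = 0.0053·Pd^0.26·e^(0.059·RH+f) = 0.3641 μm/a
  Cl⁻ term: 0.01025·10.8^0.27·exp(0.036·75+0.049·17.4) = 0.6802
  r_corr = 0.3641 + 0.6802 = 1.044 μm/a
  mass loss = 1.044 μm/a × 8.96 g/cm³ = 9.357 g·m⁻²·a⁻¹
Ordering by g·m⁻²·a⁻¹: carbon steel (176) > copper (9.36) > zinc (7.24)

["carbon steel", "copper", "zinc"]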